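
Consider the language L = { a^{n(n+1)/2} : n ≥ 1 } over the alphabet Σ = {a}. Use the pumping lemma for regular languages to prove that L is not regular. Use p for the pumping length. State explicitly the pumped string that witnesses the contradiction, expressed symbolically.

a^{p(p+1)/2+k}

Suppose for contradiction that L is regular, and let p be the pumping length.
Take w = a^{p(p+1)/2} ∈ L with |w| = p(p+1)/2 ≥ p.
Write w = xyz as guaranteed by the lemma, with |xy| ≤ p and |y| ≥ 1.
Then y = a^k for some k with 1 ≤ k ≤ p.
Pump with i = 2: xy^2z = a^{p(p+1)/2+k}. Since 1 ≤ k ≤ p, p(p+1)/2 < p(p+1)/2+k ≤ p(p+1)/2+p < (p+1)(p+2)/2, so p(p+1)/2+k is strictly between consecutive triangular numbers. So xy^2z ∉ L.
This is a contradiction; hence L is not regular.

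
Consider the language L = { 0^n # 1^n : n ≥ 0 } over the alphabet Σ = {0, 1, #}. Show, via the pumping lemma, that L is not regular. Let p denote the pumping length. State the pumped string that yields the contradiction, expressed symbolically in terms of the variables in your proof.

0^{p+k} # 1^p

Assume L is regular; let p be its pumping constant.
Take w = 0^p # 1^p ∈ L with |w| = 2p+1 ≥ p.
By the pumping lemma, w = xyz with |xy| ≤ p and |y| ≥ 1.
Since the first p symbols of w are all 0's and |xy| ≤ p, y lies entirely in the leading 0-block: y = 0^k for some k with 1 ≤ k ≤ p.
Pump with i = 2: xy^2z = 0^{p+k} # 1^p, which would require p+k = p. But k ≥ 1, so xy^2z ∉ L.
Contradiction. Therefore L is not regular.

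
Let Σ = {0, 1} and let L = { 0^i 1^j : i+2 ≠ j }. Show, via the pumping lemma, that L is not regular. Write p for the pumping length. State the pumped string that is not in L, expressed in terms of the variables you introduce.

Assume L is regular; let p be its pumping constant.
Choose w = 0^p 1^{p+p!+2}. Since p ≠ (p+p!+2)-2 = p+p!, w ∈ L; and |w| ≥ p.
Write w = xyz as guaranteed by the lemma, with |xy| ≤ p and |y| ≥ 1.
The first p characters of w are 0's, so xy (and hence y) consists only of 0's. Write y = 0^k, 1 ≤ k ≤ p.
Since 1 ≤ k ≤ p, k divides p!; set t = 1 + p!/k. Then xy^t z has p + (p!/k)·k = p + p! copies of 0. Now the 0-count is p+p! and (1-count)-2 = (p+p!+2)-2 = p+p!, so i+2 ≠ j fails. So xy^t z = 0^{p+p!} 1^{p+p!+2} ∉ L.
Contradiction. Therefore L is not regular.

0^{p+p!} 1^{p+p!+2}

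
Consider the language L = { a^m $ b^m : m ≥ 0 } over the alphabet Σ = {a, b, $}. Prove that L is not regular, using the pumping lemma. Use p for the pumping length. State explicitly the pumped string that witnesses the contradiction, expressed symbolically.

Suppose for contradiction that L is regular, and let p be the pumping length.
Take w = a^p $ b^p ∈ L with |w| = 2p+1 ≥ p.
Write w = xyz as guaranteed by the lemma, with |xy| ≤ p and |y| ≥ 1.
The first p characters of w are a's, so xy (and hence y) consists only of a's. Write y = a^k, 1 ≤ k ≤ p.
Pump with i = 2: xy^2z = a^{p+k} $ b^p, which would require p+k = p. But k ≥ 1, so xy^2z ∉ L.
This contradicts the pumping lemma, so L is not regular.

a^{p+k} $ b^p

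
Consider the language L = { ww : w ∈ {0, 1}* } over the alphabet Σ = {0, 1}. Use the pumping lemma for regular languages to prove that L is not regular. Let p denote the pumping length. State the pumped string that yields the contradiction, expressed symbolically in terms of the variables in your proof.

Toward a contradiction, assume L is regular with pumping length p.
Take w = 0^p 1^p 0^p 1^p = uu where u = 0^p1^p; then w ∈ L and |w| = 4p ≥ p.
Write w = xyz as guaranteed by the lemma, with |xy| ≤ p and |y| > 0.
The first p characters of w are 0's, so xy (and hence y) consists only of 0's. Write y = 0^k, 1 ≤ k ≤ p.
Pump with i = 2: xy^2z = 0^{p+k} 1^p 0^p 1^p, of length 4p+k. Suppose this equals vv. The string starts with 0 and ends with 1, so v does too; thus the boundary between the two copies of v is a 1→0 transition. There is exactly one such transition, at position 2p+k, so |v| = 2p+k and |vv| = 4p+2k ≠ 4p+k since k ≥ 1. So xy^2z ∉ L.
This contradicts the pumping lemma, so L is not regular.

0^{p+k} 1^p 0^p 1^p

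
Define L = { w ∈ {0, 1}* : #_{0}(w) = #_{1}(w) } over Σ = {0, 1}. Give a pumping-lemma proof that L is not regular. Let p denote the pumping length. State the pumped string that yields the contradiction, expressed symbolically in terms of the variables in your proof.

0^{p+k} 1^p

Suppose for contradiction that L is regular, and let p be the pumping length.
Choose w = 0^p 1^p ∈ L with |w| = 2p ≥ p.
The pumping lemma gives a decomposition w = xyz where |xy| ≤ p and y is nonempty.
Since the first p symbols of w are all 0's and |xy| ≤ p, y lies entirely in the leading 0-block: y = 0^k for some k with 1 ≤ k ≤ p.
Pump with i = 2: xy^2z = 0^{p+k} 1^p has p+k occurrences of 0 but only p of 1. Since k ≥ 1 the counts differ, so xy^2z ∉ L.
Contradiction. Therefore L is not regular.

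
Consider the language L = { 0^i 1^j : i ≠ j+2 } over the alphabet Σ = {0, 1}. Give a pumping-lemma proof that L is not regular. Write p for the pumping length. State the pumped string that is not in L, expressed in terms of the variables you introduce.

0^{p+p!} 1^{p+p!-2}

Toward a contradiction, assume L is regular with pumping length p.
Choose w = 0^p 1^{p+p!-2}. Since p ≠ (p+p!-2)+2 = p+p!, w ∈ L; and |w| ≥ p.
By the pumping lemma, w = xyz with |xy| ≤ p and |y| ≥ 1.
The first p characters of w are 0's, so xy (and hence y) consists only of 0's. Write y = 0^k, 1 ≤ k ≤ p.
Since 1 ≤ k ≤ p, k divides p!; set t = 1 + p!/k. Then xy^t z has p + (p!/k)·k = p + p! copies of 0. Now the 0-count is p+p! and (1-count)+2 = (p+p!-2)+2 = p+p!, so i ≠ j+2 fails. So xy^t z = 0^{p+p!} 1^{p+p!-2} ∉ L.
This contradicts the pumping lemma, so L is not regular.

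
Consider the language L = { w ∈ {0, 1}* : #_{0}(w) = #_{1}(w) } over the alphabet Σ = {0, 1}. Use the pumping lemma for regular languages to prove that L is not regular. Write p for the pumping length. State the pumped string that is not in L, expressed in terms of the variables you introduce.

Suppose for contradiction that L is regular, and let p be the pumping length.
Choose w = 0^p 1^p ∈ L with |w| = 2p ≥ p.
Write w = xyz as guaranteed by the lemma, with |xy| ≤ p and |y| > 0.
Because |xy| ≤ p and w begins with p copies of 0, we have y = 0^k with 1 ≤ k ≤ p.
Pump with i = 2: xy^2z = 0^{p+k} 1^p has p+k occurrences of 0 but only p of 1. Since k ≥ 1 the counts differ, so xy^2z ∉ L.
Contradiction. Therefore L is not regular.

0^{p+k} 1^p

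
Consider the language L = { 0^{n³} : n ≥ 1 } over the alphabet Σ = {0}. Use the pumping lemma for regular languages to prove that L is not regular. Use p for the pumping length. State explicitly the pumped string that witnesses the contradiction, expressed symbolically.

0^{p³+k}

Assume L is regular. Let p be the pumping length given by the pumping lemma.
Take w = 0^{p³} ∈ L with |w| = p³ ≥ p.
Write w = xyz as guaranteed by the lemma, with |xy| ≤ p and y is nonempty.
Then y = 0^k for some k with 1 ≤ k ≤ p.
Pump with i = 2: xy^2z = 0^{p³+k}. Since 1 ≤ k ≤ p, p³ < p³+k ≤ p³+p < p³+3p²+3p+1 = (p+1)³, so p³+k is not a perfect cube. So xy^2z ∉ L.
This is a contradiction; hence L is not regular.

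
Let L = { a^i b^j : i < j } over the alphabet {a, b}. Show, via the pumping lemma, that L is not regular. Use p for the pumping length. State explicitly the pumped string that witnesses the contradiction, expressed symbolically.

Toward a contradiction, assume L is regular with pumping length p.
Choose w = a^p b^{p+1} ∈ L, with |w| = 2p+1 ≥ p.
Write w = xyz as guaranteed by the lemma, with |xy| ≤ p and |y| > 0.
Since the first p symbols of w are all a's and |xy| ≤ p, y lies entirely in the leading a-block: y = a^k for some k with 1 ≤ k ≤ p.
Consider xy^2z = a^{p+k} b^{p+1}. Since k ≥ 1, the a-count p+k is at least p+1, so i < j fails; thus xy^2z ∉ L.
Contradiction. Therefore L is not regular.

a^{p+k} b^{p+1}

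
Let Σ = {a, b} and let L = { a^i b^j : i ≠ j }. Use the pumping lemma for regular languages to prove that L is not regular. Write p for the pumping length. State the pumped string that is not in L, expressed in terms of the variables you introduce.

a^{p+p!} b^{p+p!}

Suppose for contradiction that L is regular, and let p be the pumping length.
Choose w = a^p b^{p+p!}. Since p ≠ p+p!, w ∈ L; and |w| ≥ p.
The pumping lemma gives a decomposition w = xyz where |xy| ≤ p and |y| > 0.
The first p characters of w are a's, so xy (and hence y) consists only of a's. Write y = a^k, 1 ≤ k ≤ p.
Since 1 ≤ k ≤ p, k divides p!; set t = 1 + p!/k. Then xy^t z has p + (p!/k)·k = p + p! copies of a. Now the a-count equals the b-count, so i ≠ j fails. So xy^t z = a^{p+p!} b^{p+p!} ∉ L.
This contradicts the pumping lemma, so L is not regular.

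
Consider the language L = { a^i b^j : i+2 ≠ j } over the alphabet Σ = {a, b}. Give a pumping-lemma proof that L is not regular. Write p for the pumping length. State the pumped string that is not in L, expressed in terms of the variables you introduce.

a^{p+p!} b^{p+p!+2}

Assume L is regular. Let p be the pumping length given by the pumping lemma.
Choose w = a^p b^{p+p!+2}. Since p ≠ (p+p!+2)-2 = p+p!, w ∈ L; and |w| ≥ p.
By the pumping lemma, w = xyz with |xy| ≤ p and |y| ≥ 1.
Since the first p symbols of w are all a's and |xy| ≤ p, y lies entirely in the leading a-block: y = a^k for some k with 1 ≤ k ≤ p.
Since 1 ≤ k ≤ p, k divides p!; set t = 1 + p!/k. Then xy^t z has p + (p!/k)·k = p + p! copies of a. Now the a-count is p+p! and (b-count)-2 = (p+p!+2)-2 = p+p!, so i+2 ≠ j fails. So xy^t z = a^{p+p!} b^{p+p!+2} ∉ L.
Contradiction. Therefore L is not regular.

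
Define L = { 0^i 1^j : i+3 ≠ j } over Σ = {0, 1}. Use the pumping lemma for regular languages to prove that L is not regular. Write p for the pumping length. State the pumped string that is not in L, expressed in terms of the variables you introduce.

0^{p+p!} 1^{p+p!+3}

Assume L is regular. Let p be the pumping length given by the pumping lemma.
Choose w = 0^p 1^{p+p!+3}. Since p ≠ (p+p!+3)-3 = p+p!, w ∈ L; and |w| ≥ p.
By the pumping lemma, w = xyz with |xy| ≤ p and |y| ≥ 1.
The first p characters of w are 0's, so xy (and hence y) consists only of 0's. Write y = 0^k, 1 ≤ k ≤ p.
Since 1 ≤ k ≤ p, k divides p!; set t = 1 + p!/k. Then xy^t z has p + (p!/k)·k = p + p! copies of 0. Now the 0-count is p+p! and (1-count)-3 = (p+p!+3)-3 = p+p!, so i+3 ≠ j fails. So xy^t z = 0^{p+p!} 1^{p+p!+3} ∉ L.
This contradicts the pumping lemma, so L is not regular.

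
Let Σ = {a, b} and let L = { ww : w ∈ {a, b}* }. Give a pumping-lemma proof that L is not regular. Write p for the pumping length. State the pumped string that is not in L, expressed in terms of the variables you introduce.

Assume L is regular. Let p be the pumping length given by the pumping lemma.
Take w = a^p b^p a^p b^p = uu where u = a^pb^p; then w ∈ L and |w| = 4p ≥ p.
Write w = xyz as guaranteed by the lemma, with |xy| ≤ p and y is nonempty.
Because |xy| ≤ p and w begins with p copies of a, we have y = a^k with 1 ≤ k ≤ p.
Pump with i = 2: xy^2z = a^{p+k} b^p a^p b^p, of length 4p+k. Suppose this equals vv. The string starts with a and ends with b, so v does too; thus the boundary between the two copies of v is a b→a transition. There is exactly one such transition, at position 2p+k, so |v| = 2p+k and |vv| = 4p+2k ≠ 4p+k since k ≥ 1. So xy^2z ∉ L.
This is a contradiction; hence L is not regular.

a^{p+k} b^p a^p b^p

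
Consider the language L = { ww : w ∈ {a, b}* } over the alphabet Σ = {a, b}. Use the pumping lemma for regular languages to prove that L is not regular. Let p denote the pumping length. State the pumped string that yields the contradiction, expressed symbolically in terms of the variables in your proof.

Toward a contradiction, assume L is regular with pumping length p.
Take w = a^p b^p a^p b^p = uu where u = a^pb^p; then w ∈ L and |w| = 4p ≥ p.
The pumping lemma gives a decomposition w = xyz where |xy| ≤ p and |y| ≥ 1.
The first p characters of w are a's, so xy (and hence y) consists only of a's. Write y = a^k, 1 ≤ k ≤ p.
Pump with i = 2: xy^2z = a^{p+k} b^p a^p b^p, of length 4p+k. Suppose this equals vv. The string starts with a and ends with b, so v does too; thus the boundary between the two copies of v is a b→a transition. There is exactly one such transition, at position 2p+k, so |v| = 2p+k and |vv| = 4p+2k ≠ 4p+k since k ≥ 1. So xy^2z ∉ L.
This is a contradiction; hence L is not regular.

a^{p+k} b^p a^p b^p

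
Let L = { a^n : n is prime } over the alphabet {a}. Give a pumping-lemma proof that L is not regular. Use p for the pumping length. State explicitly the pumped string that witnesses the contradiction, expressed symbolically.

a^{q(1+k)}

Assume L is regular. Let p be the pumping length given by the pumping lemma.
Let q be a prime with q ≥ p+2 (infinitely many primes exist), and take w = a^q ∈ L with |w| = q ≥ p.
The pumping lemma gives a decomposition w = xyz where |xy| ≤ p and |y| > 0.
Then y = a^k for some k with 1 ≤ k ≤ p.
Since 1 ≤ k ≤ p, |xz| = q-k. Pump with i = q+1: |xy^{q+1}z| = (q-k)+(q+1)k = q+qk = q(1+k), which is composite (both factors ≥ 2). So xy^{q+1}z = a^{q(1+k)} ∉ L.
This is a contradiction; hence L is not regular.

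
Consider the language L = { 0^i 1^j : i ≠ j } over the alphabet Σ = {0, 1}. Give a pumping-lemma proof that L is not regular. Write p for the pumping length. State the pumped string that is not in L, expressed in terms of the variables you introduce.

Assume L is regular. Let p be the pumping length given by the pumping lemma.
Choose w = 0^p 1^{p+p!}. Since p ≠ p+p!, w ∈ L; and |w| ≥ p.
Write w = xyz as guaranteed by the lemma, with |xy| ≤ p and |y| ≥ 1.
Since the first p symbols of w are all 0's and |xy| ≤ p, y lies entirely in the leading 0-block: y = 0^k for some k with 1 ≤ k ≤ p.
Since 1 ≤ k ≤ p, k divides p!; set t = 1 + p!/k. Then xy^t z has p + (p!/k)·k = p + p! copies of 0. Now the 0-count equals the 1-count, so i ≠ j fails. So xy^t z = 0^{p+p!} 1^{p+p!} ∉ L.
Contradiction. Therefore L is not regular.

0^{p+p!} 1^{p+p!}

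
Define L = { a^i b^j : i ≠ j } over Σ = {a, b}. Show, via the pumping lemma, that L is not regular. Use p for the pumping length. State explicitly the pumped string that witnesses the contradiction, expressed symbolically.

a^{p+p!} b^{p+p!}

Toward a contradiction, assume L is regular with pumping length p.
Choose w = a^p b^{p+p!}. Since p ≠ p+p!, w ∈ L; and |w| ≥ p.
By the pumping lemma, w = xyz with |xy| ≤ p and y is nonempty.
The first p characters of w are a's, so xy (and hence y) consists only of a's. Write y = a^k, 1 ≤ k ≤ p.
Since 1 ≤ k ≤ p, k divides p!; set t = 1 + p!/k. Then xy^t z has p + (p!/k)·k = p + p! copies of a. Now the a-count equals the b-count, so i ≠ j fails. So xy^t z = a^{p+p!} b^{p+p!} ∉ L.
Contradiction. Therefore L is not regular.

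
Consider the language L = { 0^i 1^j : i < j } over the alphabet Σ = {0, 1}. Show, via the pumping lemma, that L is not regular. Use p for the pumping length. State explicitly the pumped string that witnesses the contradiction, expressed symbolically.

0^{p+k} 1^{p+1}

Suppose for contradiction that L is regular, and let p be the pumping length.
Choose w = 0^p 1^{p+1} ∈ L, with |w| = 2p+1 ≥ p.
Write w = xyz as guaranteed by the lemma, with |xy| ≤ p and |y| ≥ 1.
The first p characters of w are 0's, so xy (and hence y) consists only of 0's. Write y = 0^k, 1 ≤ k ≤ p.
Consider xy^2z = 0^{p+k} 1^{p+1}. Since k ≥ 1, the 0-count p+k is at least p+1, so i < j fails; thus xy^2z ∉ L.
This contradicts the pumping lemma, so L is not regular.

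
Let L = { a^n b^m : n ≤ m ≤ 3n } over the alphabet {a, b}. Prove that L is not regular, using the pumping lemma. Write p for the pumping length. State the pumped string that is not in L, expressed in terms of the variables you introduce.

Suppose for contradiction that L is regular, and let p be the pumping length.
Take w = a^p b^p ∈ L (since p ≤ p ≤ 3p), with |w| = 2p ≥ p.
The pumping lemma gives a decomposition w = xyz where |xy| ≤ p and y is nonempty.
Since the first p symbols of w are all a's and |xy| ≤ p, y lies entirely in the leading a-block: y = a^k for some k with 1 ≤ k ≤ p.
Pump with i = 2: xy^2z = a^{p+k} b^p. Now n = p+k > p = m, so the condition n ≤ m fails. Thus xy^2z ∉ L.
Contradiction. Therefore L is not regular.

a^{p+k} b^p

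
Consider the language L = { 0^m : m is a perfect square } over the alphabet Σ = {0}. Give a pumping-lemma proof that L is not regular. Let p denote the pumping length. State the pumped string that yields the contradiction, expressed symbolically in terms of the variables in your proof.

Suppose for contradiction that L is regular, and let p be the pumping length.
Take w = 0^{p²} ∈ L with |w| = p² ≥ p.
Write w = xyz as guaranteed by the lemma, with |xy| ≤ p and |y| > 0.
Then y = 0^k for some k with 1 ≤ k ≤ p.
Pump with i = 2: xy^2z = 0^{p²+k}. Since 1 ≤ k ≤ p, p² < p²+k ≤ p²+p < (p+1)², so p²+k lies strictly between consecutive squares and is not a perfect square. So xy^2z ∉ L.
This is a contradiction; hence L is not regular.

0^{p²+k}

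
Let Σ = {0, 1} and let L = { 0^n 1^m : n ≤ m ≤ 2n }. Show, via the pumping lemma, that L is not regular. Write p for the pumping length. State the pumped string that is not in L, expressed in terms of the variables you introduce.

Toward a contradiction, assume L is regular with pumping length p.
Take w = 0^p 1^p ∈ L (since p ≤ p ≤ 2p), with |w| = 2p ≥ p.
The pumping lemma gives a decomposition w = xyz where |xy| ≤ p and |y| ≥ 1.
Since the first p symbols of w are all 0's and |xy| ≤ p, y lies entirely in the leading 0-block: y = 0^k for some k with 1 ≤ k ≤ p.
Pump with i = 2: xy^2z = 0^{p+k} 1^p. Now n = p+k > p = m, so the condition n ≤ m fails. Thus xy^2z ∉ L.
This is a contradiction; hence L is not regular.

0^{p+k} 1^p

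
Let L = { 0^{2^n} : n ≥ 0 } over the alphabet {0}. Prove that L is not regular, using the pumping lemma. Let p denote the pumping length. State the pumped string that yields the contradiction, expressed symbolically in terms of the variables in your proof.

Suppose for contradiction that L is regular, and let p be the pumping length.
Take w = 0^{2^p} ∈ L with |w| = 2^p ≥ p.
Write w = xyz as guaranteed by the lemma, with |xy| ≤ p and y is nonempty.
Then y = 0^k for some k with 1 ≤ k ≤ p.
Pump with i = 2: xy^2z = 0^{2^p+k}. Since 1 ≤ k ≤ p < 2^p, we have 2^p < 2^p+k < 2^{p+1}, so 2^p+k is not a power of 2. So xy^2z ∉ L.
This contradicts the pumping lemma, so L is not regular.

0^{2^p+k}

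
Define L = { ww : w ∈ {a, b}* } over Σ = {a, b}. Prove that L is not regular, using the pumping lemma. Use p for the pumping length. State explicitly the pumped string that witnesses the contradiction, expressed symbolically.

Assume L is regular. Let p be the pumping length given by the pumping lemma.
Take w = a^p b^p a^p b^p = uu where u = a^pb^p; then w ∈ L and |w| = 4p ≥ p.
The pumping lemma gives a decomposition w = xyz where |xy| ≤ p and |y| > 0.
Because |xy| ≤ p and w begins with p copies of a, we have y = a^k with 1 ≤ k ≤ p.
Pump with i = 2: xy^2z = a^{p+k} b^p a^p b^p, of length 4p+k. Suppose this equals vv. The string starts with a and ends with b, so v does too; thus the boundary between the two copies of v is a b→a transition. There is exactly one such transition, at position 2p+k, so |v| = 2p+k and |vv| = 4p+2k ≠ 4p+k since k ≥ 1. So xy^2z ∉ L.
Contradiction. Therefore L is not regular.

a^{p+k} b^p a^p b^p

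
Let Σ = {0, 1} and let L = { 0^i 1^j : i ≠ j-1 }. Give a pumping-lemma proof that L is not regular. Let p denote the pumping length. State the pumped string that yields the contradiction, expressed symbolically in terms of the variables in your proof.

Assume L is regular; let p be its pumping constant.
Choose w = 0^p 1^{p+p!+1}. Since p ≠ (p+p!+1)-1 = p+p!, w ∈ L; and |w| ≥ p.
The pumping lemma gives a decomposition w = xyz where |xy| ≤ p and |y| ≥ 1.
Since the first p symbols of w are all 0's and |xy| ≤ p, y lies entirely in the leading 0-block: y = 0^k for some k with 1 ≤ k ≤ p.
Since 1 ≤ k ≤ p, k divides p!; set t = 1 + p!/k. Then xy^t z has p + (p!/k)·k = p + p! copies of 0. Now the 0-count is p+p! and (1-count)-1 = (p+p!+1)-1 = p+p!, so i ≠ j-1 fails. So xy^t z = 0^{p+p!} 1^{p+p!+1} ∉ L.
This contradicts the pumping lemma, so L is not regular.

0^{p+p!} 1^{p+p!+1}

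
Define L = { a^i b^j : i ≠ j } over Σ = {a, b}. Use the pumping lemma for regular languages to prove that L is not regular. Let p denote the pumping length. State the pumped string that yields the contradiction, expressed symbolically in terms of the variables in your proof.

Toward a contradiction, assume L is regular with pumping length p.
Choose w = a^p b^{p+p!}. Since p ≠ p+p!, w ∈ L; and |w| ≥ p.
The pumping lemma gives a decomposition w = xyz where |xy| ≤ p and |y| > 0.
The first p characters of w are a's, so xy (and hence y) consists only of a's. Write y = a^k, 1 ≤ k ≤ p.
Since 1 ≤ k ≤ p, k divides p!; set t = 1 + p!/k. Then xy^t z has p + (p!/k)·k = p + p! copies of a. Now the a-count equals the b-count, so i ≠ j fails. So xy^t z = a^{p+p!} b^{p+p!} ∉ L.
This contradicts the pumping lemma, so L is not regular.

a^{p+p!} b^{p+p!}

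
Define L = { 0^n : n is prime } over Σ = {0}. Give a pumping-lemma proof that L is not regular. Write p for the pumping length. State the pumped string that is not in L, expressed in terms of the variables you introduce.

0^{q(1+k)}

Toward a contradiction, assume L is regular with pumping length p.
Let q be a prime with q ≥ p+2 (infinitely many primes exist), and take w = 0^q ∈ L with |w| = q ≥ p.
By the pumping lemma, w = xyz with |xy| ≤ p and |y| > 0.
Then y = 0^k for some k with 1 ≤ k ≤ p.
Since 1 ≤ k ≤ p, |xz| = q-k. Pump with i = q+1: |xy^{q+1}z| = (q-k)+(q+1)k = q+qk = q(1+k), which is composite (both factors ≥ 2). So xy^{q+1}z = 0^{q(1+k)} ∉ L.
This is a contradiction; hence L is not regular.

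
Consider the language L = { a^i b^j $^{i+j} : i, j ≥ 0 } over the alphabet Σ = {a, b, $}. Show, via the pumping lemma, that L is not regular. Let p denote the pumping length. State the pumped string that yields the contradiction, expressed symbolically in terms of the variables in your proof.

Assume L is regular; let p be its pumping constant.
Take w = a^p b^p $^{2p} ∈ L (with i=j=p, i+j=2p), |w| = 4p ≥ p.
Write w = xyz as guaranteed by the lemma, with |xy| ≤ p and y is nonempty.
Because |xy| ≤ p and w begins with p copies of a, we have y = a^k with 1 ≤ k ≤ p.
Consider xy^2z = a^{p+k} b^p $^{2p}. Now the a- and b-counts sum to 2p+k, but the $-count is 2p ≠ 2p+k. So xy^2z ∉ L.
This is a contradiction; hence L is not regular.

a^{p+k} b^p $^{2p}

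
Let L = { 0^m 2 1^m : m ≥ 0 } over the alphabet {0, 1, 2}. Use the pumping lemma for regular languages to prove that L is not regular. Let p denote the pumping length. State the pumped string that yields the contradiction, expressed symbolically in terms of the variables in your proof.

0^{p+k} 2 1^p

Toward a contradiction, assume L is regular with pumping length p.
Take w = 0^p 2 1^p ∈ L with |w| = 2p+1 ≥ p.
Write w = xyz as guaranteed by the lemma, with |xy| ≤ p and y is nonempty.
Since the first p symbols of w are all 0's and |xy| ≤ p, y lies entirely in the leading 0-block: y = 0^k for some k with 1 ≤ k ≤ p.
Pump with i = 2: xy^2z = 0^{p+k} 2 1^p, which would require p+k = p. But k ≥ 1, so xy^2z ∉ L.
This contradicts the pumping lemma, so L is not regular.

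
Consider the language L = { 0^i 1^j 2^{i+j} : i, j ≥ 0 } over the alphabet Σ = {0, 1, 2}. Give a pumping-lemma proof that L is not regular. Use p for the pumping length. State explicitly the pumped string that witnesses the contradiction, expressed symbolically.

0^{p+k} 1^p 2^{2p}

Assume L is regular; let p be its pumping constant.
Take w = 0^p 1^p 2^{2p} ∈ L (with i=j=p, i+j=2p), |w| = 4p ≥ p.
Write w = xyz as guaranteed by the lemma, with |xy| ≤ p and |y| ≥ 1.
Since the first p symbols of w are all 0's and |xy| ≤ p, y lies entirely in the leading 0-block: y = 0^k for some k with 1 ≤ k ≤ p.
Consider xy^2z = 0^{p+k} 1^p 2^{2p}. Now the 0- and 1-counts sum to 2p+k, but the 2-count is 2p ≠ 2p+k. So xy^2z ∉ L.
This is a contradiction; hence L is not regular.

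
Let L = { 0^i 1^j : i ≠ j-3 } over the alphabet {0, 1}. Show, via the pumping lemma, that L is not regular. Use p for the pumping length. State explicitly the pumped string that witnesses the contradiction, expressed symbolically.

Assume L is regular. Let p be the pumping length given by the pumping lemma.
Choose w = 0^p 1^{p+p!+3}. Since p ≠ (p+p!+3)-3 = p+p!, w ∈ L; and |w| ≥ p.
The pumping lemma gives a decomposition w = xyz where |xy| ≤ p and y is nonempty.
Because |xy| ≤ p and w begins with p copies of 0, we have y = 0^k with 1 ≤ k ≤ p.
Since 1 ≤ k ≤ p, k divides p!; set t = 1 + p!/k. Then xy^t z has p + (p!/k)·k = p + p! copies of 0. Now the 0-count is p+p! and (1-count)-3 = (p+p!+3)-3 = p+p!, so i ≠ j-3 fails. So xy^t z = 0^{p+p!} 1^{p+p!+3} ∉ L.
Contradiction. Therefore L is not regular.

0^{p+p!} 1^{p+p!+3}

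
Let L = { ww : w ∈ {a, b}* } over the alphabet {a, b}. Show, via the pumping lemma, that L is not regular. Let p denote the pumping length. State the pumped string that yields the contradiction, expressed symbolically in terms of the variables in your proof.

Assume L is regular. Let p be the pumping length given by the pumping lemma.
Take w = a^p b^p a^p b^p = uu where u = a^pb^p; then w ∈ L and |w| = 4p ≥ p.
Write w = xyz as guaranteed by the lemma, with |xy| ≤ p and y is nonempty.
The first p characters of w are a's, so xy (and hence y) consists only of a's. Write y = a^k, 1 ≤ k ≤ p.
Pump with i = 2: xy^2z = a^{p+k} b^p a^p b^p, of length 4p+k. Suppose this equals vv. The string starts with a and ends with b, so v does too; thus the boundary between the two copies of v is a b→a transition. There is exactly one such transition, at position 2p+k, so |v| = 2p+k and |vv| = 4p+2k ≠ 4p+k since k ≥ 1. So xy^2z ∉ L.
This is a contradiction; hence L is not regular.

a^{p+k} b^p a^p b^p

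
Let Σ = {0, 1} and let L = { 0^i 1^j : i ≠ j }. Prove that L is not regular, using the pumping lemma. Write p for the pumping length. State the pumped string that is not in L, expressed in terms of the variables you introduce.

Suppose for contradiction that L is regular, and let p be the pumping length.
Choose w = 0^p 1^{p+p!}. Since p ≠ p+p!, w ∈ L; and |w| ≥ p.
Write w = xyz as guaranteed by the lemma, with |xy| ≤ p and |y| ≥ 1.
Because |xy| ≤ p and w begins with p copies of 0, we have y = 0^k with 1 ≤ k ≤ p.
Since 1 ≤ k ≤ p, k divides p!; set t = 1 + p!/k. Then xy^t z has p + (p!/k)·k = p + p! copies of 0. Now the 0-count equals the 1-count, so i ≠ j fails. So xy^t z = 0^{p+p!} 1^{p+p!} ∉ L.
Contradiction. Therefore L is not regular.

0^{p+p!} 1^{p+p!}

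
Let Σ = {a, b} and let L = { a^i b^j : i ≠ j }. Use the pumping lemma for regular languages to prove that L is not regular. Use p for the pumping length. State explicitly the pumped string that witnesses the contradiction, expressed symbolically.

Suppose for contradiction that L is regular, and let p be the pumping length.
Choose w = a^p b^{p+p!}. Since p ≠ p+p!, w ∈ L; and |w| ≥ p.
By the pumping lemma, w = xyz with |xy| ≤ p and y is nonempty.
Since the first p symbols of w are all a's and |xy| ≤ p, y lies entirely in the leading a-block: y = a^k for some k with 1 ≤ k ≤ p.
Since 1 ≤ k ≤ p, k divides p!; set t = 1 + p!/k. Then xy^t z has p + (p!/k)·k = p + p! copies of a. Now the a-count equals the b-count, so i ≠ j fails. So xy^t z = a^{p+p!} b^{p+p!} ∉ L.
This contradicts the pumping lemma, so L is not regular.

a^{p+p!} b^{p+p!}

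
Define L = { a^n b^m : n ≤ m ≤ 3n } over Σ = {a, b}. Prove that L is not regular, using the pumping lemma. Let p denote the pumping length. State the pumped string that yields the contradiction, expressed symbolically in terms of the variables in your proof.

a^{p+k} b^p

Suppose for contradiction that L is regular, and let p be the pumping length.
Take w = a^p b^p ∈ L (since p ≤ p ≤ 3p), with |w| = 2p ≥ p.
The pumping lemma gives a decomposition w = xyz where |xy| ≤ p and |y| ≥ 1.
Because |xy| ≤ p and w begins with p copies of a, we have y = a^k with 1 ≤ k ≤ p.
Pump with i = 2: xy^2z = a^{p+k} b^p. Now n = p+k > p = m, so the condition n ≤ m fails. Thus xy^2z ∉ L.
This is a contradiction; hence L is not regular.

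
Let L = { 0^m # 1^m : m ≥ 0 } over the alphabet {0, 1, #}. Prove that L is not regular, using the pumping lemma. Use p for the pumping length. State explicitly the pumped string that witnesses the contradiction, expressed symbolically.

0^{p+k} # 1^p

Assume L is regular. Let p be the pumping length given by the pumping lemma.
Take w = 0^p # 1^p ∈ L with |w| = 2p+1 ≥ p.
By the pumping lemma, w = xyz with |xy| ≤ p and |y| ≥ 1.
The first p characters of w are 0's, so xy (and hence y) consists only of 0's. Write y = 0^k, 1 ≤ k ≤ p.
Pump with i = 2: xy^2z = 0^{p+k} # 1^p, which would require p+k = p. But k ≥ 1, so xy^2z ∉ L.
Contradiction. Therefore L is not regular.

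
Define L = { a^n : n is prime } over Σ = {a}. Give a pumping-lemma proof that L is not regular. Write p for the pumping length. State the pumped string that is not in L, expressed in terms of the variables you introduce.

a^{q(1+k)}

Assume L is regular; let p be its pumping constant.
Let q be a prime with q ≥ p+2 (infinitely many primes exist), and take w = a^q ∈ L with |w| = q ≥ p.
Write w = xyz as guaranteed by the lemma, with |xy| ≤ p and |y| > 0.
Then y = a^k for some k with 1 ≤ k ≤ p.
Since 1 ≤ k ≤ p, |xz| = q-k. Pump with i = q+1: |xy^{q+1}z| = (q-k)+(q+1)k = q+qk = q(1+k), which is composite (both factors ≥ 2). So xy^{q+1}z = a^{q(1+k)} ∉ L.
Contradiction. Therefore L is not regular.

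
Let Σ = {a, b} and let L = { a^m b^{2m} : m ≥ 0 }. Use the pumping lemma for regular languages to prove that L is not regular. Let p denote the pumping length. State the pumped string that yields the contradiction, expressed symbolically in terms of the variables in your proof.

a^{p+k} b^{2p}

Assume L is regular. Let p be the pumping length given by the pumping lemma.
Let w = a^p b^{2p} ∈ L; note |w| = 3p ≥ p.
Write w = xyz as guaranteed by the lemma, with |xy| ≤ p and |y| ≥ 1.
The first p characters of w are a's, so xy (and hence y) consists only of a's. Write y = a^k, 1 ≤ k ≤ p.
Pump with i = 2: xy^2z = a^{p+k} b^{2p}. For this to lie in L we would need 2p = 2(p+k), which forces k = 0. But k ≥ 1, so xy^2z ∉ L.
Contradiction. Therefore L is not regular.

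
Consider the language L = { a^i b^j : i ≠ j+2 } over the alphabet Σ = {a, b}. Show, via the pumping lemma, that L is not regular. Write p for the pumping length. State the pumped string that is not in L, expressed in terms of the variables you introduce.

a^{p+p!} b^{p+p!-2}

Assume L is regular. Let p be the pumping length given by the pumping lemma.
Choose w = a^p b^{p+p!-2}. Since p ≠ (p+p!-2)+2 = p+p!, w ∈ L; and |w| ≥ p.
By the pumping lemma, w = xyz with |xy| ≤ p and y is nonempty.
Because |xy| ≤ p and w begins with p copies of a, we have y = a^k with 1 ≤ k ≤ p.
Since 1 ≤ k ≤ p, k divides p!; set t = 1 + p!/k. Then xy^t z has p + (p!/k)·k = p + p! copies of a. Now the a-count is p+p! and (b-count)+2 = (p+p!-2)+2 = p+p!, so i ≠ j+2 fails. So xy^t z = a^{p+p!} b^{p+p!-2} ∉ L.
This is a contradiction; hence L is not regular.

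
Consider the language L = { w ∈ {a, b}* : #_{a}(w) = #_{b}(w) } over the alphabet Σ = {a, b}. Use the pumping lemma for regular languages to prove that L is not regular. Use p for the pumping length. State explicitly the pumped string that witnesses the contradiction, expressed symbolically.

a^{p+k} b^p

Assume L is regular. Let p be the pumping length given by the pumping lemma.
Choose w = a^p b^p ∈ L with |w| = 2p ≥ p.
The pumping lemma gives a decomposition w = xyz where |xy| ≤ p and |y| ≥ 1.
Because |xy| ≤ p and w begins with p copies of a, we have y = a^k with 1 ≤ k ≤ p.
Pump with i = 2: xy^2z = a^{p+k} b^p has p+k occurrences of a but only p of b. Since k ≥ 1 the counts differ, so xy^2z ∉ L.
Contradiction. Therefore L is not regular.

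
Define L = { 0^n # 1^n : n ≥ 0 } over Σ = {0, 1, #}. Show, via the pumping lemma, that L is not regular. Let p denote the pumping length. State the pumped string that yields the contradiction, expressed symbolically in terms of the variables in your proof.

Assume L is regular; let p be its pumping constant.
Take w = 0^p # 1^p ∈ L with |w| = 2p+1 ≥ p.
Write w = xyz as guaranteed by the lemma, with |xy| ≤ p and |y| > 0.
Since the first p symbols of w are all 0's and |xy| ≤ p, y lies entirely in the leading 0-block: y = 0^k for some k with 1 ≤ k ≤ p.
Pump with i = 2: xy^2z = 0^{p+k} # 1^p, which would require p+k = p. But k ≥ 1, so xy^2z ∉ L.
This is a contradiction; hence L is not regular.

0^{p+k} # 1^p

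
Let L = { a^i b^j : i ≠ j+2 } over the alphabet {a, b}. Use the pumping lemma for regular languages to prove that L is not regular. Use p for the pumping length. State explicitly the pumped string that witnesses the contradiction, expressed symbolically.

a^{p+p!} b^{p+p!-2}

Toward a contradiction, assume L is regular with pumping length p.
Choose w = a^p b^{p+p!-2}. Since p ≠ (p+p!-2)+2 = p+p!, w ∈ L; and |w| ≥ p.
By the pumping lemma, w = xyz with |xy| ≤ p and |y| > 0.
The first p characters of w are a's, so xy (and hence y) consists only of a's. Write y = a^k, 1 ≤ k ≤ p.
Since 1 ≤ k ≤ p, k divides p!; set t = 1 + p!/k. Then xy^t z has p + (p!/k)·k = p + p! copies of a. Now the a-count is p+p! and (b-count)+2 = (p+p!-2)+2 = p+p!, so i ≠ j+2 fails. So xy^t z = a^{p+p!} b^{p+p!-2} ∉ L.
This is a contradiction; hence L is not regular.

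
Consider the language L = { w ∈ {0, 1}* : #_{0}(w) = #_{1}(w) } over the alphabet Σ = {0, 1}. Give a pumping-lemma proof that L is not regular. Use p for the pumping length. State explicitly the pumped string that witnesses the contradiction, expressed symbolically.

Toward a contradiction, assume L is regular with pumping length p.
Choose w = 0^p 1^p ∈ L with |w| = 2p ≥ p.
By the pumping lemma, w = xyz with |xy| ≤ p and |y| ≥ 1.
Since the first p symbols of w are all 0's and |xy| ≤ p, y lies entirely in the leading 0-block: y = 0^k for some k with 1 ≤ k ≤ p.
Pump with i = 2: xy^2z = 0^{p+k} 1^p has p+k occurrences of 0 but only p of 1. Since k ≥ 1 the counts differ, so xy^2z ∉ L.
This is a contradiction; hence L is not regular.

0^{p+k} 1^p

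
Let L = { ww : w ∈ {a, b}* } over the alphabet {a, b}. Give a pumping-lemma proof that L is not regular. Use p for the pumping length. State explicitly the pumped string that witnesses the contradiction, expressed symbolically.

a^{p+k} b^p a^p b^p

Assume L is regular. Let p be the pumping length given by the pumping lemma.
Take w = a^p b^p a^p b^p = uu where u = a^pb^p; then w ∈ L and |w| = 4p ≥ p.
Write w = xyz as guaranteed by the lemma, with |xy| ≤ p and y is nonempty.
The first p characters of w are a's, so xy (and hence y) consists only of a's. Write y = a^k, 1 ≤ k ≤ p.
Pump with i = 2: xy^2z = a^{p+k} b^p a^p b^p, of length 4p+k. Suppose this equals vv. The string starts with a and ends with b, so v does too; thus the boundary between the two copies of v is a b→a transition. There is exactly one such transition, at position 2p+k, so |v| = 2p+k and |vv| = 4p+2k ≠ 4p+k since k ≥ 1. So xy^2z ∉ L.
This contradicts the pumping lemma, so L is not regular.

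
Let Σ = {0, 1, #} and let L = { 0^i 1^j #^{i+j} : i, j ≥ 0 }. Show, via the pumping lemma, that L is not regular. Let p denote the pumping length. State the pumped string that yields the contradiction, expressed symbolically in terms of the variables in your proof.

0^{p+k} 1^p #^{2p}

Assume L is regular; let p be its pumping constant.
Take w = 0^p 1^p #^{2p} ∈ L (with i=j=p, i+j=2p), |w| = 4p ≥ p.
By the pumping lemma, w = xyz with |xy| ≤ p and |y| > 0.
Because |xy| ≤ p and w begins with p copies of 0, we have y = 0^k with 1 ≤ k ≤ p.
Consider xy^2z = 0^{p+k} 1^p #^{2p}. Now the 0- and 1-counts sum to 2p+k, but the #-count is 2p ≠ 2p+k. So xy^2z ∉ L.
Contradiction. Therefore L is not regular.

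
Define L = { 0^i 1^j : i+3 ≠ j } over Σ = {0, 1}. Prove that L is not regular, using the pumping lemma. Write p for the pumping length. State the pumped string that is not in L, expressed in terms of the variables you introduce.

Assume L is regular. Let p be the pumping length given by the pumping lemma.
Choose w = 0^p 1^{p+p!+3}. Since p ≠ (p+p!+3)-3 = p+p!, w ∈ L; and |w| ≥ p.
The pumping lemma gives a decomposition w = xyz where |xy| ≤ p and |y| > 0.
The first p characters of w are 0's, so xy (and hence y) consists only of 0's. Write y = 0^k, 1 ≤ k ≤ p.
Since 1 ≤ k ≤ p, k divides p!; set t = 1 + p!/k. Then xy^t z has p + (p!/k)·k = p + p! copies of 0. Now the 0-count is p+p! and (1-count)-3 = (p+p!+3)-3 = p+p!, so i+3 ≠ j fails. So xy^t z = 0^{p+p!} 1^{p+p!+3} ∉ L.
This contradicts the pumping lemma, so L is not regular.

0^{p+p!} 1^{p+p!+3}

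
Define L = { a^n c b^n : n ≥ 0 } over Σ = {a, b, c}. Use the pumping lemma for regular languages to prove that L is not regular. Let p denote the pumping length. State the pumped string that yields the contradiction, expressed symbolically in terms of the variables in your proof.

Assume L is regular. Let p be the pumping length given by the pumping lemma.
Take w = a^p c b^p ∈ L with |w| = 2p+1 ≥ p.
The pumping lemma gives a decomposition w = xyz where |xy| ≤ p and y is nonempty.
Since the first p symbols of w are all a's and |xy| ≤ p, y lies entirely in the leading a-block: y = a^k for some k with 1 ≤ k ≤ p.
Pump with i = 2: xy^2z = a^{p+k} c b^p, which would require p+k = p. But k ≥ 1, so xy^2z ∉ L.
This contradicts the pumping lemma, so L is not regular.

a^{p+k} c b^p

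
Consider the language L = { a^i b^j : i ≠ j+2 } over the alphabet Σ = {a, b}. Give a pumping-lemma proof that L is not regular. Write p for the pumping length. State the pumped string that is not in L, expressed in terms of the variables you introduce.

a^{p+p!} b^{p+p!-2}

Assume L is regular. Let p be the pumping length given by the pumping lemma.
Choose w = a^p b^{p+p!-2}. Since p ≠ (p+p!-2)+2 = p+p!, w ∈ L; and |w| ≥ p.
Write w = xyz as guaranteed by the lemma, with |xy| ≤ p and |y| ≥ 1.
Because |xy| ≤ p and w begins with p copies of a, we have y = a^k with 1 ≤ k ≤ p.
Since 1 ≤ k ≤ p, k divides p!; set t = 1 + p!/k. Then xy^t z has p + (p!/k)·k = p + p! copies of a. Now the a-count is p+p! and (b-count)+2 = (p+p!-2)+2 = p+p!, so i ≠ j+2 fails. So xy^t z = a^{p+p!} b^{p+p!-2} ∉ L.
Contradiction. Therefore L is not regular.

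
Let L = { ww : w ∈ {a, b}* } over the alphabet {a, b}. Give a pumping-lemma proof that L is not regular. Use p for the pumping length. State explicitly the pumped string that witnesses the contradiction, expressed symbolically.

a^{p+k} b^p a^p b^p

Toward a contradiction, assume L is regular with pumping length p.
Take w = a^p b^p a^p b^p = uu where u = a^pb^p; then w ∈ L and |w| = 4p ≥ p.
Write w = xyz as guaranteed by the lemma, with |xy| ≤ p and y is nonempty.
Since the first p symbols of w are all a's and |xy| ≤ p, y lies entirely in the leading a-block: y = a^k for some k with 1 ≤ k ≤ p.
Pump with i = 2: xy^2z = a^{p+k} b^p a^p b^p, of length 4p+k. Suppose this equals vv. The string starts with a and ends with b, so v does too; thus the boundary between the two copies of v is a b→a transition. There is exactly one such transition, at position 2p+k, so |v| = 2p+k and |vv| = 4p+2k ≠ 4p+k since k ≥ 1. So xy^2z ∉ L.
Contradiction. Therefore L is not regular.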